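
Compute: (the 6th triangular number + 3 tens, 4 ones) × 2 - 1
Convert the 6th triangular number (triangular index) → 6×7/2 = 21 (decimal)
Convert 3 tens, 4 ones (place-value notation) → 3×10 + 4 = 34 (decimal)
Expression in decimal: (21 + 34) × 2 - 1
Parentheses first: 21 + 34 = 55
Multiply: 55 × 2 = 110
Subtract: 110 - 1 = 109
109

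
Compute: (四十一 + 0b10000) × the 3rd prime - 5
Convert 四十一 (Chinese numeral) → 4×10 + 1 = 41 (decimal)
Convert 0b10000 (binary) → 16 (decimal)
Convert the 3rd prime (prime index) → 5 (decimal)
Expression in decimal: (41 + 16) × 5 - 5
Parentheses first: 41 + 16 = 57
Multiply: 57 × 5 = 285
Subtract: 285 - 5 = 280
280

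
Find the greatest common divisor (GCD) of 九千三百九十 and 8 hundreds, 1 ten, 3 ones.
Convert 九千三百九十 (Chinese numeral) → 9×1000 + 3×100 + 9×10 = 9390 (decimal)
Convert 8 hundreds, 1 ten, 3 ones (place-value notation) → 8×100 + 1×10 + 3 = 813 (decimal)
Compute gcd(9390, 813) = 3
3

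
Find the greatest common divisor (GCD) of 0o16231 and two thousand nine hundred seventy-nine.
Convert 0o16231 (octal) → 1×4096 + 6×512 + 2×64 + 3×8 + 1 = 7321 (decimal)
Convert two thousand nine hundred seventy-nine (English words) → 2×1000 + 9×100 + 79 = 2979 (decimal)
Compute gcd(7321, 2979) = 1
1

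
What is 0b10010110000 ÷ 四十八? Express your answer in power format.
Convert 0b10010110000 (binary) → 1024 + 128 + 32 + 16 = 1200 (decimal)
Convert 四十八 (Chinese numeral) → 4×10 + 8 = 48 (decimal)
Compute 1200 ÷ 48 = 25
Convert 25 (decimal) → 5^2 (power)
5^2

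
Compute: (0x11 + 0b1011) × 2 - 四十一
Convert 0x11 (hexadecimal) → 1×16 + 1 = 17 (decimal)
Convert 0b1011 (binary) → 8 + 2 + 1 = 11 (decimal)
Convert 四十一 (Chinese numeral) → 4×10 + 1 = 41 (decimal)
Expression in decimal: (17 + 11) × 2 - 41
Parentheses first: 17 + 11 = 28
Multiply: 28 × 2 = 56
Subtract: 56 - 41 = 15
15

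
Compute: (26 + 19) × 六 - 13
Convert 六 (Chinese numeral) → 6 (decimal)
Expression in decimal: (26 + 19) × 6 - 13
Parentheses first: 26 + 19 = 45
Multiply: 45 × 6 = 270
Subtract: 270 - 13 = 257
257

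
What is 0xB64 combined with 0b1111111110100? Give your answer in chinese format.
Convert 0xB64 (hexadecimal) → 11×256 + 6×16 + 4 = 2916 (decimal)
Convert 0b1111111110100 (binary) → 4096 + 2048 + 1024 + 512 + 256 + 128 + 64 + 32 + 16 + 4 = 8180 (decimal)
Compute 2916 + 8180 = 11096
Convert 11096 (decimal) → 11096 = 1×10000 + 1×1000 + 9×10 + 6 → 一万一千零九十六 (Chinese numeral)
一万一千零九十六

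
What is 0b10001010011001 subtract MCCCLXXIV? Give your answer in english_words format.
Convert 0b10001010011001 (binary) → 8192 + 512 + 128 + 16 + 8 + 1 = 8857 (decimal)
Convert MCCCLXXIV (Roman numeral) → 1000 + 100 + 100 + 100 + 50 + 10 + 10 + 4 = 1374 (decimal)
Compute 8857 - 1374 = 7483
Convert 7483 (decimal) → 7483 = 7×1000 + 4×100 + 83 → seven thousand four hundred eighty-three (English words)
seven thousand four hundred eighty-three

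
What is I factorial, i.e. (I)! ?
Convert I (Roman numeral) → 1 (decimal)
Compute 1! = 1
1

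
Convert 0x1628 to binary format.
Convert 0x1628 (hexadecimal) → 1×4096 + 6×256 + 2×16 + 8 = 5672 (decimal)
Convert 5672 (decimal) → 5672 = 4096 + 1024 + 512 + 32 + 8 → 0b1011000101000 (binary)
0b1011000101000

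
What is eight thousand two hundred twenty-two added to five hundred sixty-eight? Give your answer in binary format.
Convert eight thousand two hundred twenty-two (English words) → 8×1000 + 2×100 + 22 = 8222 (decimal)
Convert five hundred sixty-eight (English words) → 5×100 + 68 = 568 (decimal)
Compute 8222 + 568 = 8790
Convert 8790 (decimal) → 8790 = 8192 + 512 + 64 + 16 + 4 + 2 → 0b10001001010110 (binary)
0b10001001010110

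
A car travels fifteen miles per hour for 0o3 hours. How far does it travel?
Convert fifteen (English words) → 15 (decimal)
Convert 0o3 (octal) → 3 (decimal)
Compute 15 × 3 = 45
45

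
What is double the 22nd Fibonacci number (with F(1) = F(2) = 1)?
The 22nd Fibonacci number (with F(1) = F(2) = 1) = 17711
Compute 17711 × 2 = 35422
35422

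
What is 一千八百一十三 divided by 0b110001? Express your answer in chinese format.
Convert 一千八百一十三 (Chinese numeral) → 1×1000 + 8×100 + 1×10 + 3 = 1813 (decimal)
Convert 0b110001 (binary) → 32 + 16 + 1 = 49 (decimal)
Compute 1813 ÷ 49 = 37
Convert 37 (decimal) → 37 = 3×10 + 7 → 三十七 (Chinese numeral)
三十七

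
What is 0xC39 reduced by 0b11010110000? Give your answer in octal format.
Convert 0xC39 (hexadecimal) → 12×256 + 3×16 + 9 = 3129 (decimal)
Convert 0b11010110000 (binary) → 1024 + 512 + 128 + 32 + 16 = 1712 (decimal)
Compute 3129 - 1712 = 1417
Convert 1417 (decimal) → 1417 = 2×512 + 6×64 + 1×8 + 1 → 0o2611 (octal)
0o2611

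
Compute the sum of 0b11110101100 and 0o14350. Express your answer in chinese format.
Convert 0b11110101100 (binary) → 1024 + 512 + 256 + 128 + 32 + 8 + 4 = 1964 (decimal)
Convert 0o14350 (octal) → 1×4096 + 4×512 + 3×64 + 5×8 = 6376 (decimal)
Compute 1964 + 6376 = 8340
Convert 8340 (decimal) → 8340 = 8×1000 + 3×100 + 4×10 → 八千三百四十 (Chinese numeral)
八千三百四十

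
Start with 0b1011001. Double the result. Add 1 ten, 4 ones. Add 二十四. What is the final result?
Convert 0b1011001 (binary) → 64 + 16 + 8 + 1 = 89 (decimal)
Start: 89
89 × 2 = 178
Convert 1 ten, 4 ones (place-value notation) → 1×10 + 4 = 14 (decimal)
178 + 14 = 192
Convert 二十四 (Chinese numeral) → 2×10 + 4 = 24 (decimal)
192 + 24 = 216
216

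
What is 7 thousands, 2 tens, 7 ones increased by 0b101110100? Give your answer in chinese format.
Convert 7 thousands, 2 tens, 7 ones (place-value notation) → 7×1000 + 2×10 + 7 = 7027 (decimal)
Convert 0b101110100 (binary) → 256 + 64 + 32 + 16 + 4 = 372 (decimal)
Compute 7027 + 372 = 7399
Convert 7399 (decimal) → 7399 = 7×1000 + 3×100 + 9×10 + 9 → 七千三百九十九 (Chinese numeral)
七千三百九十九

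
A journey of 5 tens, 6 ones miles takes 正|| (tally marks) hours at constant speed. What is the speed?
Convert 5 tens, 6 ones (place-value notation) → 5×10 + 6 = 56 (decimal)
Convert 正|| (tally marks) → 5 + 2 = 7 (decimal)
Compute 56 ÷ 7 = 8
8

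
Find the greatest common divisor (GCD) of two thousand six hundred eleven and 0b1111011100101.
Convert two thousand six hundred eleven (English words) → 2×1000 + 6×100 + 11 = 2611 (decimal)
Convert 0b1111011100101 (binary) → 4096 + 2048 + 1024 + 512 + 128 + 64 + 32 + 4 + 1 = 7909 (decimal)
Compute gcd(2611, 7909) = 1
1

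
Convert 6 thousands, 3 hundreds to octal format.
Convert 6 thousands, 3 hundreds (place-value notation) → 6×1000 + 3×100 = 6300 (decimal)
Convert 6300 (decimal) → 6300 = 1×4096 + 4×512 + 2×64 + 3×8 + 4 → 0o14234 (octal)
0o14234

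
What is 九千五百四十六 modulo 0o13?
Convert 九千五百四十六 (Chinese numeral) → 9×1000 + 5×100 + 4×10 + 6 = 9546 (decimal)
Convert 0o13 (octal) → 1×8 + 3 = 11 (decimal)
Compute 9546 mod 11 = 9
9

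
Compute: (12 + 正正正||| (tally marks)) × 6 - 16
Convert 正正正||| (tally marks) → 5 + 5 + 5 + 3 = 18 (decimal)
Expression in decimal: (12 + 18) × 6 - 16
Parentheses first: 12 + 18 = 30
Multiply: 30 × 6 = 180
Subtract: 180 - 16 = 164
164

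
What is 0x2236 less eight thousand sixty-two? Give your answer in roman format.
Convert 0x2236 (hexadecimal) → 2×4096 + 2×256 + 3×16 + 6 = 8758 (decimal)
Convert eight thousand sixty-two (English words) → 8×1000 + 62 = 8062 (decimal)
Compute 8758 - 8062 = 696
Convert 696 (decimal) → 696 = 500 + 100 + 90 + 5 + 1 → DCXCVI (Roman numeral)
DCXCVI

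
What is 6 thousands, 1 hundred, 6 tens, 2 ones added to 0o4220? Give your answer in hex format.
Convert 6 thousands, 1 hundred, 6 tens, 2 ones (place-value notation) → 6×1000 + 1×100 + 6×10 + 2 = 6162 (decimal)
Convert 0o4220 (octal) → 4×512 + 2×64 + 2×8 = 2192 (decimal)
Compute 6162 + 2192 = 8354
Convert 8354 (decimal) → 8354 = 2×4096 + 10×16 + 2 → 0x20A2 (hexadecimal)
0x20A2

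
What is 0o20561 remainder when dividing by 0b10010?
Convert 0o20561 (octal) → 2×4096 + 5×64 + 6×8 + 1 = 8561 (decimal)
Convert 0b10010 (binary) → 16 + 2 = 18 (decimal)
Compute 8561 mod 18 = 11
11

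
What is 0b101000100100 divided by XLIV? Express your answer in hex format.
Convert 0b101000100100 (binary) → 2048 + 512 + 32 + 4 = 2596 (decimal)
Convert XLIV (Roman numeral) → 40 + 4 = 44 (decimal)
Compute 2596 ÷ 44 = 59
Convert 59 (decimal) → 59 = 3×16 + 11 → 0x3B (hexadecimal)
0x3B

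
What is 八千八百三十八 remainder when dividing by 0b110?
Convert 八千八百三十八 (Chinese numeral) → 8×1000 + 8×100 + 3×10 + 8 = 8838 (decimal)
Convert 0b110 (binary) → 4 + 2 = 6 (decimal)
Compute 8838 mod 6 = 0
0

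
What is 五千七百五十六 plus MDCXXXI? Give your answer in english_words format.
Convert 五千七百五十六 (Chinese numeral) → 5×1000 + 7×100 + 5×10 + 6 = 5756 (decimal)
Convert MDCXXXI (Roman numeral) → 1000 + 500 + 100 + 10 + 10 + 10 + 1 = 1631 (decimal)
Compute 5756 + 1631 = 7387
Convert 7387 (decimal) → 7387 = 7×1000 + 3×100 + 87 → seven thousand three hundred eighty-seven (English words)
seven thousand three hundred eighty-seven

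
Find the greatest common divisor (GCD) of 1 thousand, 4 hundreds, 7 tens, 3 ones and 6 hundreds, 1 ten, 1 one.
Convert 1 thousand, 4 hundreds, 7 tens, 3 ones (place-value notation) → 1×1000 + 4×100 + 7×10 + 3 = 1473 (decimal)
Convert 6 hundreds, 1 ten, 1 one (place-value notation) → 6×100 + 1×10 + 1 = 611 (decimal)
Compute gcd(1473, 611) = 1
1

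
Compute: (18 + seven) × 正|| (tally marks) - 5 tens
Convert seven (English words) → 7 (decimal)
Convert 正|| (tally marks) → 5 + 2 = 7 (decimal)
Convert 5 tens (place-value notation) → 5×10 = 50 (decimal)
Expression in decimal: (18 + 7) × 7 - 50
Parentheses first: 18 + 7 = 25
Multiply: 25 × 7 = 175
Subtract: 175 - 50 = 125
125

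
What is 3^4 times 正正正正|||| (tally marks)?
Convert 3^4 (power) → 81 (decimal)
Convert 正正正正|||| (tally marks) → 5 + 5 + 5 + 5 + 4 = 24 (decimal)
Compute 81 × 24 = 1944
1944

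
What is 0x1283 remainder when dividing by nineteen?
Convert 0x1283 (hexadecimal) → 1×4096 + 2×256 + 8×16 + 3 = 4739 (decimal)
Convert nineteen (English words) → 19 (decimal)
Compute 4739 mod 19 = 8
8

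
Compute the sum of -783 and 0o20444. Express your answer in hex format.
Convert 0o20444 (octal) → 2×4096 + 4×64 + 4×8 + 4 = 8484 (decimal)
Compute -783 + 8484 = 7701
Convert 7701 (decimal) → 7701 = 1×4096 + 14×256 + 1×16 + 5 → 0x1E15 (hexadecimal)
0x1E15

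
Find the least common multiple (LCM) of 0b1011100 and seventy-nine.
Convert 0b1011100 (binary) → 64 + 16 + 8 + 4 = 92 (decimal)
Convert seventy-nine (English words) → 79 (decimal)
Compute lcm(92, 79) = 7268
7268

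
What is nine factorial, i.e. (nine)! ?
Convert nine (English words) → 9 (decimal)
Compute 9! = 362880
362880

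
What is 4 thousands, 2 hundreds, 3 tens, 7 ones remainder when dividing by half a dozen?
Convert 4 thousands, 2 hundreds, 3 tens, 7 ones (place-value notation) → 4×1000 + 2×100 + 3×10 + 7 = 4237 (decimal)
Convert half a dozen (colloquial) → 6 (decimal)
Compute 4237 mod 6 = 1
1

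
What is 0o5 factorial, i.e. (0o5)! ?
Convert 0o5 (octal) → 5 (decimal)
Compute 5! = 120
120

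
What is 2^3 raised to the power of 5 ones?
Convert 2^3 (power) → 8 (decimal)
Convert 5 ones (place-value notation) → 5 (decimal)
Compute 8 ^ 5 = 32768
32768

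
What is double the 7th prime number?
The 7th prime number = 17
Compute 17 × 2 = 34
34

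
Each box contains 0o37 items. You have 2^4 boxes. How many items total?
Convert 0o37 (octal) → 3×8 + 7 = 31 (decimal)
Convert 2^4 (power) → 16 (decimal)
Compute 31 × 16 = 496
496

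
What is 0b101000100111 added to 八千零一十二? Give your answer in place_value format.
Convert 0b101000100111 (binary) → 2048 + 512 + 32 + 4 + 2 + 1 = 2599 (decimal)
Convert 八千零一十二 (Chinese numeral) → 8×1000 + 1×10 + 2 = 8012 (decimal)
Compute 2599 + 8012 = 10611
Convert 10611 (decimal) → 10611 = 10×1000 + 6×100 + 1×10 + 1 → 10 thousands, 6 hundreds, 1 ten, 1 one (place-value notation)
10 thousands, 6 hundreds, 1 ten, 1 one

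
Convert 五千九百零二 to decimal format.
Convert 五千九百零二 (Chinese numeral) → 5×1000 + 9×100 + 2 = 5902 (decimal)
5902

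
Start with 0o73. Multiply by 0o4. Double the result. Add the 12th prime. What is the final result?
Convert 0o73 (octal) → 7×8 + 3 = 59 (decimal)
Start: 59
Convert 0o4 (octal) → 4 (decimal)
59 × 4 = 236
236 × 2 = 472
Convert the 12th prime (prime index) → 37 (decimal)
472 + 37 = 509
509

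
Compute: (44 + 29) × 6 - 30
Parentheses first: 44 + 29 = 73
Multiply: 73 × 6 = 438
Subtract: 438 - 30 = 408
408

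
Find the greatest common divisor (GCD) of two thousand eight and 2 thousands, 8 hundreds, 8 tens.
Convert two thousand eight (English words) → 2×1000 + 8 = 2008 (decimal)
Convert 2 thousands, 8 hundreds, 8 tens (place-value notation) → 2×1000 + 8×100 + 8×10 = 2880 (decimal)
Compute gcd(2008, 2880) = 8
8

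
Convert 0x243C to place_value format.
Convert 0x243C (hexadecimal) → 2×4096 + 4×256 + 3×16 + 12 = 9276 (decimal)
Convert 9276 (decimal) → 9276 = 9×1000 + 2×100 + 7×10 + 6 → 9 thousands, 2 hundreds, 7 tens, 6 ones (place-value notation)
9 thousands, 2 hundreds, 7 tens, 6 ones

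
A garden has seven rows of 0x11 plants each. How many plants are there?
Convert 0x11 (hexadecimal) → 1×16 + 1 = 17 (decimal)
Convert seven (English words) → 7 (decimal)
Compute 17 × 7 = 119
119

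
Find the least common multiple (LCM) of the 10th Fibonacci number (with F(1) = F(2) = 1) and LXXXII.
Convert the 10th Fibonacci number (with F(1) = F(2) = 1) (Fibonacci index) → 1, 1, 2, 3, 5, 8, 13, 21, 34, 55 → 55 (decimal)
Convert LXXXII (Roman numeral) → 50 + 10 + 10 + 10 + 1 + 1 = 82 (decimal)
Compute lcm(55, 82) = 4510
4510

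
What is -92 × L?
Convert L (Roman numeral) → 50 (decimal)
Compute -92 × 50 = -4600
-4600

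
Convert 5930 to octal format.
Convert 5930 (decimal) → 5930 = 1×4096 + 3×512 + 4×64 + 5×8 + 2 → 0o13452 (octal)
0o13452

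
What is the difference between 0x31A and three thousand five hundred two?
Convert 0x31A (hexadecimal) → 3×256 + 1×16 + 10 = 794 (decimal)
Convert three thousand five hundred two (English words) → 3×1000 + 5×100 + 2 = 3502 (decimal)
Difference: |794 - 3502| = 2708
2708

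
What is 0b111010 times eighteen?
Convert 0b111010 (binary) → 32 + 16 + 8 + 2 = 58 (decimal)
Convert eighteen (English words) → 18 (decimal)
Compute 58 × 18 = 1044
1044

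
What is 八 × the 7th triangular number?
Convert 八 (Chinese numeral) → 8 (decimal)
Convert the 7th triangular number (triangular index) → 7×8/2 = 28 (decimal)
Compute 8 × 28 = 224
224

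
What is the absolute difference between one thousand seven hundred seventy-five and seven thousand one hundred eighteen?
Convert one thousand seven hundred seventy-five (English words) → 1×1000 + 7×100 + 75 = 1775 (decimal)
Convert seven thousand one hundred eighteen (English words) → 7×1000 + 1×100 + 18 = 7118 (decimal)
Compute |1775 - 7118| = 5343
5343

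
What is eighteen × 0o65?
Convert eighteen (English words) → 18 (decimal)
Convert 0o65 (octal) → 6×8 + 5 = 53 (decimal)
Compute 18 × 53 = 954
954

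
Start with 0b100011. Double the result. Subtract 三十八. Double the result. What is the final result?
Convert 0b100011 (binary) → 32 + 2 + 1 = 35 (decimal)
Start: 35
35 × 2 = 70
Convert 三十八 (Chinese numeral) → 3×10 + 8 = 38 (decimal)
70 - 38 = 32
32 × 2 = 64
64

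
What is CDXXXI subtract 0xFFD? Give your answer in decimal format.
Convert CDXXXI (Roman numeral) → 400 + 10 + 10 + 10 + 1 = 431 (decimal)
Convert 0xFFD (hexadecimal) → 15×256 + 15×16 + 13 = 4093 (decimal)
Compute 431 - 4093 = -3662
-3662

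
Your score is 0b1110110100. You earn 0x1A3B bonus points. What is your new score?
Convert 0b1110110100 (binary) → 512 + 256 + 128 + 32 + 16 + 4 = 948 (decimal)
Convert 0x1A3B (hexadecimal) → 1×4096 + 10×256 + 3×16 + 11 = 6715 (decimal)
Compute 948 + 6715 = 7663
7663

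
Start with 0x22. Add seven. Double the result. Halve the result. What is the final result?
Convert 0x22 (hexadecimal) → 2×16 + 2 = 34 (decimal)
Start: 34
Convert seven (English words) → 7 (decimal)
34 + 7 = 41
41 × 2 = 82
82 ÷ 2 = 41
41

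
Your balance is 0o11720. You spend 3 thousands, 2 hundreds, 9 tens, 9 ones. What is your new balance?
Convert 0o11720 (octal) → 1×4096 + 1×512 + 7×64 + 2×8 = 5072 (decimal)
Convert 3 thousands, 2 hundreds, 9 tens, 9 ones (place-value notation) → 3×1000 + 2×100 + 9×10 + 9 = 3299 (decimal)
Compute 5072 - 3299 = 1773
1773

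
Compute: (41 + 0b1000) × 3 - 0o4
Convert 0b1000 (binary) → 8 (decimal)
Convert 0o4 (octal) → 4 (decimal)
Expression in decimal: (41 + 8) × 3 - 4
Parentheses first: 41 + 8 = 49
Multiply: 49 × 3 = 147
Subtract: 147 - 4 = 143
143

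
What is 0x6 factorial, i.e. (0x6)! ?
Convert 0x6 (hexadecimal) → 6 (decimal)
Compute 6! = 720
720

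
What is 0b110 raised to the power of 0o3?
Convert 0b110 (binary) → 4 + 2 = 6 (decimal)
Convert 0o3 (octal) → 3 (decimal)
Compute 6 ^ 3 = 216
216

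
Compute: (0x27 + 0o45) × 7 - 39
Convert 0x27 (hexadecimal) → 2×16 + 7 = 39 (decimal)
Convert 0o45 (octal) → 4×8 + 5 = 37 (decimal)
Expression in decimal: (39 + 37) × 7 - 39
Parentheses first: 39 + 37 = 76
Multiply: 76 × 7 = 532
Subtract: 532 - 39 = 493
493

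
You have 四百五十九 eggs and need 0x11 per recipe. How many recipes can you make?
Convert 四百五十九 (Chinese numeral) → 4×100 + 5×10 + 9 = 459 (decimal)
Convert 0x11 (hexadecimal) → 1×16 + 1 = 17 (decimal)
Compute 459 ÷ 17 = 27
27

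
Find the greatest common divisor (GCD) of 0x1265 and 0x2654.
Convert 0x1265 (hexadecimal) → 1×4096 + 2×256 + 6×16 + 5 = 4709 (decimal)
Convert 0x2654 (hexadecimal) → 2×4096 + 6×256 + 5×16 + 4 = 9812 (decimal)
Compute gcd(4709, 9812) = 1
1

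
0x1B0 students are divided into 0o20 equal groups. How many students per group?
Convert 0x1B0 (hexadecimal) → 1×256 + 11×16 = 432 (decimal)
Convert 0o20 (octal) → 2×8 = 16 (decimal)
Compute 432 ÷ 16 = 27
27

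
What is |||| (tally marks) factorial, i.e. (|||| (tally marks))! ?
Convert |||| (tally marks) → 4 (decimal)
Compute 4! = 24
24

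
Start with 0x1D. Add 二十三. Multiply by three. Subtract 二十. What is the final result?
Convert 0x1D (hexadecimal) → 1×16 + 13 = 29 (decimal)
Start: 29
Convert 二十三 (Chinese numeral) → 2×10 + 3 = 23 (decimal)
29 + 23 = 52
Convert three (English words) → 3 (decimal)
52 × 3 = 156
Convert 二十 (Chinese numeral) → 2×10 = 20 (decimal)
156 - 20 = 136
136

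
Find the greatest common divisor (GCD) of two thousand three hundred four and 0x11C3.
Convert two thousand three hundred four (English words) → 2×1000 + 3×100 + 4 = 2304 (decimal)
Convert 0x11C3 (hexadecimal) → 1×4096 + 1×256 + 12×16 + 3 = 4547 (decimal)
Compute gcd(2304, 4547) = 1
1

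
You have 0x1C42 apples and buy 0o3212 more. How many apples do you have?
Convert 0x1C42 (hexadecimal) → 1×4096 + 12×256 + 4×16 + 2 = 7234 (decimal)
Convert 0o3212 (octal) → 3×512 + 2×64 + 1×8 + 2 = 1674 (decimal)
Compute 7234 + 1674 = 8908
8908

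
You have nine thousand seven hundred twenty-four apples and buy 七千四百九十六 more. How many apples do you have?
Convert nine thousand seven hundred twenty-four (English words) → 9×1000 + 7×100 + 24 = 9724 (decimal)
Convert 七千四百九十六 (Chinese numeral) → 7×1000 + 4×100 + 9×10 + 6 = 7496 (decimal)
Compute 9724 + 7496 = 17220
17220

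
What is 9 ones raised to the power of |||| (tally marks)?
Convert 9 ones (place-value notation) → 9 (decimal)
Convert |||| (tally marks) → 4 (decimal)
Compute 9 ^ 4 = 6561
6561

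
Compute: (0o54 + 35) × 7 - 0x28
Convert 0o54 (octal) → 5×8 + 4 = 44 (decimal)
Convert 0x28 (hexadecimal) → 2×16 + 8 = 40 (decimal)
Expression in decimal: (44 + 35) × 7 - 40
Parentheses first: 44 + 35 = 79
Multiply: 79 × 7 = 553
Subtract: 553 - 40 = 513
513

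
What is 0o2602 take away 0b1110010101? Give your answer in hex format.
Convert 0o2602 (octal) → 2×512 + 6×64 + 2 = 1410 (decimal)
Convert 0b1110010101 (binary) → 512 + 256 + 128 + 16 + 4 + 1 = 917 (decimal)
Compute 1410 - 917 = 493
Convert 493 (decimal) → 493 = 1×256 + 14×16 + 13 → 0x1ED (hexadecimal)
0x1ED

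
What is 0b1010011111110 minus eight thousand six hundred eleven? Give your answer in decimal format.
Convert 0b1010011111110 (binary) → 4096 + 1024 + 128 + 64 + 32 + 16 + 8 + 4 + 2 = 5374 (decimal)
Convert eight thousand six hundred eleven (English words) → 8×1000 + 6×100 + 11 = 8611 (decimal)
Compute 5374 - 8611 = -3237
-3237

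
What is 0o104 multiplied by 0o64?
Convert 0o104 (octal) → 1×64 + 4 = 68 (decimal)
Convert 0o64 (octal) → 6×8 + 4 = 52 (decimal)
Compute 68 × 52 = 3536
3536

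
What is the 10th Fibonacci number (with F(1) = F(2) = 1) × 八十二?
Convert the 10th Fibonacci number (with F(1) = F(2) = 1) (Fibonacci index) → 1, 1, 2, 3, 5, 8, 13, 21, 34, 55 → 55 (decimal)
Convert 八十二 (Chinese numeral) → 8×10 + 2 = 82 (decimal)
Compute 55 × 82 = 4510
4510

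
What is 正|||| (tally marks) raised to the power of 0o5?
Convert 正|||| (tally marks) → 5 + 4 = 9 (decimal)
Convert 0o5 (octal) → 5 (decimal)
Compute 9 ^ 5 = 59049
59049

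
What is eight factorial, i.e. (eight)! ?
Convert eight (English words) → 8 (decimal)
Compute 8! = 40320
40320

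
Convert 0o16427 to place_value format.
Convert 0o16427 (octal) → 1×4096 + 6×512 + 4×64 + 2×8 + 7 = 7447 (decimal)
Convert 7447 (decimal) → 7447 = 7×1000 + 4×100 + 4×10 + 7 → 7 thousands, 4 hundreds, 4 tens, 7 ones (place-value notation)
7 thousands, 4 hundreds, 4 tens, 7 ones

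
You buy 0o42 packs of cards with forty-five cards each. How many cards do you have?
Convert forty-five (English words) → 45 (decimal)
Convert 0o42 (octal) → 4×8 + 2 = 34 (decimal)
Compute 45 × 34 = 1530
1530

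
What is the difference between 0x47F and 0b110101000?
Convert 0x47F (hexadecimal) → 4×256 + 7×16 + 15 = 1151 (decimal)
Convert 0b110101000 (binary) → 256 + 128 + 32 + 8 = 424 (decimal)
Difference: |1151 - 424| = 727
727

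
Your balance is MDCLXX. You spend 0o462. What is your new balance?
Convert MDCLXX (Roman numeral) → 1000 + 500 + 100 + 50 + 10 + 10 = 1670 (decimal)
Convert 0o462 (octal) → 4×64 + 6×8 + 2 = 306 (decimal)
Compute 1670 - 306 = 1364
1364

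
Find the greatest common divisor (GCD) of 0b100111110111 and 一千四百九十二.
Convert 0b100111110111 (binary) → 2048 + 256 + 128 + 64 + 32 + 16 + 4 + 2 + 1 = 2551 (decimal)
Convert 一千四百九十二 (Chinese numeral) → 1×1000 + 4×100 + 9×10 + 2 = 1492 (decimal)
Compute gcd(2551, 1492) = 1
1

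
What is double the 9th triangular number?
The 9th triangular number = 9×10/2 = 45
Compute 45 × 2 = 90
90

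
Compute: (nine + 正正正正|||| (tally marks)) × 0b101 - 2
Convert nine (English words) → 9 (decimal)
Convert 正正正正|||| (tally marks) → 5 + 5 + 5 + 5 + 4 = 24 (decimal)
Convert 0b101 (binary) → 4 + 1 = 5 (decimal)
Expression in decimal: (9 + 24) × 5 - 2
Parentheses first: 9 + 24 = 33
Multiply: 33 × 5 = 165
Subtract: 165 - 2 = 163
163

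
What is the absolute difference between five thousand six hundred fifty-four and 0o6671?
Convert five thousand six hundred fifty-four (English words) → 5×1000 + 6×100 + 54 = 5654 (decimal)
Convert 0o6671 (octal) → 6×512 + 6×64 + 7×8 + 1 = 3513 (decimal)
Compute |5654 - 3513| = 2141
2141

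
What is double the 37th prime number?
The 37th prime number = 157
Compute 157 × 2 = 314
314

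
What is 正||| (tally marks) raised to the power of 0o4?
Convert 正||| (tally marks) → 5 + 3 = 8 (decimal)
Convert 0o4 (octal) → 4 (decimal)
Compute 8 ^ 4 = 4096
4096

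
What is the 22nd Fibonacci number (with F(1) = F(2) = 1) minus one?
The 22nd Fibonacci number (with F(1) = F(2) = 1) = 17711
Convert one (English words) → 1 (decimal)
Compute 17711 - 1 = 17710
17710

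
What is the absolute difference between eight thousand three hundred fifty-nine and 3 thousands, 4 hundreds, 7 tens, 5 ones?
Convert eight thousand three hundred fifty-nine (English words) → 8×1000 + 3×100 + 59 = 8359 (decimal)
Convert 3 thousands, 4 hundreds, 7 tens, 5 ones (place-value notation) → 3×1000 + 4×100 + 7×10 + 5 = 3475 (decimal)
Compute |8359 - 3475| = 4884
4884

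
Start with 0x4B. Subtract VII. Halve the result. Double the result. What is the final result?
Convert 0x4B (hexadecimal) → 4×16 + 11 = 75 (decimal)
Start: 75
Convert VII (Roman numeral) → 5 + 1 + 1 = 7 (decimal)
75 - 7 = 68
68 ÷ 2 = 34
34 × 2 = 68
68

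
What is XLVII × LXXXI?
Convert XLVII (Roman numeral) → 40 + 5 + 1 + 1 = 47 (decimal)
Convert LXXXI (Roman numeral) → 50 + 10 + 10 + 10 + 1 = 81 (decimal)
Compute 47 × 81 = 3807
3807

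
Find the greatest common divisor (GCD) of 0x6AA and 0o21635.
Convert 0x6AA (hexadecimal) → 6×256 + 10×16 + 10 = 1706 (decimal)
Convert 0o21635 (octal) → 2×4096 + 1×512 + 6×64 + 3×8 + 5 = 9117 (decimal)
Compute gcd(1706, 9117) = 1
1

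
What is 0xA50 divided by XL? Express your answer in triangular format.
Convert 0xA50 (hexadecimal) → 10×256 + 5×16 = 2640 (decimal)
Convert XL (Roman numeral) → 40 (decimal)
Compute 2640 ÷ 40 = 66
Convert 66 (decimal) → 66 = 11×12/2 → the 11th triangular number (triangular index)
the 11th triangular number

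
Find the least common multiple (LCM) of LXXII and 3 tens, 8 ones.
Convert LXXII (Roman numeral) → 50 + 10 + 10 + 1 + 1 = 72 (decimal)
Convert 3 tens, 8 ones (place-value notation) → 3×10 + 8 = 38 (decimal)
Compute lcm(72, 38) = 1368
1368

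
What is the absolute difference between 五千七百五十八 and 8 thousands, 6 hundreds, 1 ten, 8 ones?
Convert 五千七百五十八 (Chinese numeral) → 5×1000 + 7×100 + 5×10 + 8 = 5758 (decimal)
Convert 8 thousands, 6 hundreds, 1 ten, 8 ones (place-value notation) → 8×1000 + 6×100 + 1×10 + 8 = 8618 (decimal)
Compute |5758 - 8618| = 2860
2860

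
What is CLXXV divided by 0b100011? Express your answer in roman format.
Convert CLXXV (Roman numeral) → 100 + 50 + 10 + 10 + 5 = 175 (decimal)
Convert 0b100011 (binary) → 32 + 2 + 1 = 35 (decimal)
Compute 175 ÷ 35 = 5
Convert 5 (decimal) → V (Roman numeral)
V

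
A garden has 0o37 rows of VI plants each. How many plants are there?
Convert VI (Roman numeral) → 5 + 1 = 6 (decimal)
Convert 0o37 (octal) → 3×8 + 7 = 31 (decimal)
Compute 6 × 31 = 186
186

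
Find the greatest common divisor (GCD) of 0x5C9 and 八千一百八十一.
Convert 0x5C9 (hexadecimal) → 5×256 + 12×16 + 9 = 1481 (decimal)
Convert 八千一百八十一 (Chinese numeral) → 8×1000 + 1×100 + 8×10 + 1 = 8181 (decimal)
Compute gcd(1481, 8181) = 1
1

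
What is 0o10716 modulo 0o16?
Convert 0o10716 (octal) → 1×4096 + 7×64 + 1×8 + 6 = 4558 (decimal)
Convert 0o16 (octal) → 1×8 + 6 = 14 (decimal)
Compute 4558 mod 14 = 8
8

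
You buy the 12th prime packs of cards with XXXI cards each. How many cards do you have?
Convert XXXI (Roman numeral) → 10 + 10 + 10 + 1 = 31 (decimal)
Convert the 12th prime (prime index) → 37 (decimal)
Compute 31 × 37 = 1147
1147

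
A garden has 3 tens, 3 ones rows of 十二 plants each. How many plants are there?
Convert 十二 (Chinese numeral) → 1×10 + 2 = 12 (decimal)
Convert 3 tens, 3 ones (place-value notation) → 3×10 + 3 = 33 (decimal)
Compute 12 × 33 = 396
396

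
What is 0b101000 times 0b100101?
Convert 0b101000 (binary) → 32 + 8 = 40 (decimal)
Convert 0b100101 (binary) → 32 + 4 + 1 = 37 (decimal)
Compute 40 × 37 = 1480
1480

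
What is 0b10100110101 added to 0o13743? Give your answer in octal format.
Convert 0b10100110101 (binary) → 1024 + 256 + 32 + 16 + 4 + 1 = 1333 (decimal)
Convert 0o13743 (octal) → 1×4096 + 3×512 + 7×64 + 4×8 + 3 = 6115 (decimal)
Compute 1333 + 6115 = 7448
Convert 7448 (decimal) → 7448 = 1×4096 + 6×512 + 4×64 + 3×8 → 0o16430 (octal)
0o16430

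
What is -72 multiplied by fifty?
Convert fifty (English words) → 50 (decimal)
Compute -72 × 50 = -3600
-3600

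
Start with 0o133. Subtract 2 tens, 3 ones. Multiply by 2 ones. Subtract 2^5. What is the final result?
Convert 0o133 (octal) → 1×64 + 3×8 + 3 = 91 (decimal)
Start: 91
Convert 2 tens, 3 ones (place-value notation) → 2×10 + 3 = 23 (decimal)
91 - 23 = 68
Convert 2 ones (place-value notation) → 2 (decimal)
68 × 2 = 136
Convert 2^5 (power) → 32 (decimal)
136 - 32 = 104
104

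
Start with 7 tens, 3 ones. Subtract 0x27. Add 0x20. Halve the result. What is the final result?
Convert 7 tens, 3 ones (place-value notation) → 7×10 + 3 = 73 (decimal)
Start: 73
Convert 0x27 (hexadecimal) → 2×16 + 7 = 39 (decimal)
73 - 39 = 34
Convert 0x20 (hexadecimal) → 2×16 = 32 (decimal)
34 + 32 = 66
66 ÷ 2 = 33
33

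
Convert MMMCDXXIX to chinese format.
Convert MMMCDXXIX (Roman numeral) → 1000 + 1000 + 1000 + 400 + 10 + 10 + 9 = 3429 (decimal)
Convert 3429 (decimal) → 3429 = 3×1000 + 4×100 + 2×10 + 9 → 三千四百二十九 (Chinese numeral)
三千四百二十九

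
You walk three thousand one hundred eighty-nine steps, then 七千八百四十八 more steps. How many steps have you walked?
Convert three thousand one hundred eighty-nine (English words) → 3×1000 + 1×100 + 89 = 3189 (decimal)
Convert 七千八百四十八 (Chinese numeral) → 7×1000 + 8×100 + 4×10 + 8 = 7848 (decimal)
Compute 3189 + 7848 = 11037
11037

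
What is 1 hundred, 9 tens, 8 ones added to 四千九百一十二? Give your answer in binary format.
Convert 1 hundred, 9 tens, 8 ones (place-value notation) → 1×100 + 9×10 + 8 = 198 (decimal)
Convert 四千九百一十二 (Chinese numeral) → 4×1000 + 9×100 + 1×10 + 2 = 4912 (decimal)
Compute 198 + 4912 = 5110
Convert 5110 (decimal) → 5110 = 4096 + 512 + 256 + 128 + 64 + 32 + 16 + 4 + 2 → 0b1001111110110 (binary)
0b1001111110110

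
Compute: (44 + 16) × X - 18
Convert X (Roman numeral) → 10 (decimal)
Expression in decimal: (44 + 16) × 10 - 18
Parentheses first: 44 + 16 = 60
Multiply: 60 × 10 = 600
Subtract: 600 - 18 = 582
582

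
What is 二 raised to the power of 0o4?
Convert 二 (Chinese numeral) → 2 (decimal)
Convert 0o4 (octal) → 4 (decimal)
Compute 2 ^ 4 = 16
16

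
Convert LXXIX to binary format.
Convert LXXIX (Roman numeral) → 50 + 10 + 10 + 9 = 79 (decimal)
Convert 79 (decimal) → 79 = 64 + 8 + 4 + 2 + 1 → 0b1001111 (binary)
0b1001111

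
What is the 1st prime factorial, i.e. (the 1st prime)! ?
Convert the 1st prime (prime index) → 2 (decimal)
Compute 2! = 2
2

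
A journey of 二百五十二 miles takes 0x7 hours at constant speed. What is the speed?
Convert 二百五十二 (Chinese numeral) → 2×100 + 5×10 + 2 = 252 (decimal)
Convert 0x7 (hexadecimal) → 7 (decimal)
Compute 252 ÷ 7 = 36
36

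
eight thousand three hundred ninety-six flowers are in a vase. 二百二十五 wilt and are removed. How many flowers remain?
Convert eight thousand three hundred ninety-six (English words) → 8×1000 + 3×100 + 96 = 8396 (decimal)
Convert 二百二十五 (Chinese numeral) → 2×100 + 2×10 + 5 = 225 (decimal)
Compute 8396 - 225 = 8171
8171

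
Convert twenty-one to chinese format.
Convert twenty-one (English words) → 21 (decimal)
Convert 21 (decimal) → 21 = 2×10 + 1 → 二十一 (Chinese numeral)
二十一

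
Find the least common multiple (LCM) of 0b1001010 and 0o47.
Convert 0b1001010 (binary) → 64 + 8 + 2 = 74 (decimal)
Convert 0o47 (octal) → 4×8 + 7 = 39 (decimal)
Compute lcm(74, 39) = 2886
2886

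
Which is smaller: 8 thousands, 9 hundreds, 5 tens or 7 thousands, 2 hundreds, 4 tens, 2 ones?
Convert 8 thousands, 9 hundreds, 5 tens (place-value notation) → 8×1000 + 9×100 + 5×10 = 8950 (decimal)
Convert 7 thousands, 2 hundreds, 4 tens, 2 ones (place-value notation) → 7×1000 + 2×100 + 4×10 + 2 = 7242 (decimal)
Compare 8950 vs 7242: smaller = 7242
7242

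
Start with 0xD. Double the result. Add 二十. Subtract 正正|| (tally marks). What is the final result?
Convert 0xD (hexadecimal) → 13 (decimal)
Start: 13
13 × 2 = 26
Convert 二十 (Chinese numeral) → 2×10 = 20 (decimal)
26 + 20 = 46
Convert 正正|| (tally marks) → 5 + 5 + 2 = 12 (decimal)
46 - 12 = 34
34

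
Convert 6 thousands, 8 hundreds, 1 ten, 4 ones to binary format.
Convert 6 thousands, 8 hundreds, 1 ten, 4 ones (place-value notation) → 6×1000 + 8×100 + 1×10 + 4 = 6814 (decimal)
Convert 6814 (decimal) → 6814 = 4096 + 2048 + 512 + 128 + 16 + 8 + 4 + 2 → 0b1101010011110 (binary)
0b1101010011110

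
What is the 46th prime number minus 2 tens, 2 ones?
The 46th prime number = 199
Convert 2 tens, 2 ones (place-value notation) → 2×10 + 2 = 22 (decimal)
Compute 199 - 22 = 177
177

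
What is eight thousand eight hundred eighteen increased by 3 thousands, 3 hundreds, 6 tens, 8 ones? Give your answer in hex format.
Convert eight thousand eight hundred eighteen (English words) → 8×1000 + 8×100 + 18 = 8818 (decimal)
Convert 3 thousands, 3 hundreds, 6 tens, 8 ones (place-value notation) → 3×1000 + 3×100 + 6×10 + 8 = 3368 (decimal)
Compute 8818 + 3368 = 12186
Convert 12186 (decimal) → 12186 = 2×4096 + 15×256 + 9×16 + 10 → 0x2F9A (hexadecimal)
0x2F9A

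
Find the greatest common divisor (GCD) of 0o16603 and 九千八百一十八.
Convert 0o16603 (octal) → 1×4096 + 6×512 + 6×64 + 3 = 7555 (decimal)
Convert 九千八百一十八 (Chinese numeral) → 9×1000 + 8×100 + 1×10 + 8 = 9818 (decimal)
Compute gcd(7555, 9818) = 1
1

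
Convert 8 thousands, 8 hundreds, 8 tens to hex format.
Convert 8 thousands, 8 hundreds, 8 tens (place-value notation) → 8×1000 + 8×100 + 8×10 = 8880 (decimal)
Convert 8880 (decimal) → 8880 = 2×4096 + 2×256 + 11×16 → 0x22B0 (hexadecimal)
0x22B0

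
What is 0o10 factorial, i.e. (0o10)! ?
Convert 0o10 (octal) → 1×8 = 8 (decimal)
Compute 8! = 40320
40320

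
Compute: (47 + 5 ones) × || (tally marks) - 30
Convert 5 ones (place-value notation) → 5 (decimal)
Convert || (tally marks) → 2 (decimal)
Expression in decimal: (47 + 5) × 2 - 30
Parentheses first: 47 + 5 = 52
Multiply: 52 × 2 = 104
Subtract: 104 - 30 = 74
74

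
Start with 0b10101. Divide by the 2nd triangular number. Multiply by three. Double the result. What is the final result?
Convert 0b10101 (binary) → 16 + 4 + 1 = 21 (decimal)
Start: 21
Convert the 2nd triangular number (triangular index) → 2×3/2 = 3 (decimal)
21 ÷ 3 = 7
Convert three (English words) → 3 (decimal)
7 × 3 = 21
21 × 2 = 42
42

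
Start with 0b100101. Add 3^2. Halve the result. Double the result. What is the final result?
Convert 0b100101 (binary) → 32 + 4 + 1 = 37 (decimal)
Start: 37
Convert 3^2 (power) → 9 (decimal)
37 + 9 = 46
46 ÷ 2 = 23
23 × 2 = 46
46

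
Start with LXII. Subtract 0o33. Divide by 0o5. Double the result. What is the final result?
Convert LXII (Roman numeral) → 50 + 10 + 1 + 1 = 62 (decimal)
Start: 62
Convert 0o33 (octal) → 3×8 + 3 = 27 (decimal)
62 - 27 = 35
Convert 0o5 (octal) → 5 (decimal)
35 ÷ 5 = 7
7 × 2 = 14
14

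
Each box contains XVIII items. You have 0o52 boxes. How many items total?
Convert XVIII (Roman numeral) → 10 + 5 + 1 + 1 + 1 = 18 (decimal)
Convert 0o52 (octal) → 5×8 + 2 = 42 (decimal)
Compute 18 × 42 = 756
756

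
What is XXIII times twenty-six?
Convert XXIII (Roman numeral) → 10 + 10 + 1 + 1 + 1 = 23 (decimal)
Convert twenty-six (English words) → 26 (decimal)
Compute 23 × 26 = 598
598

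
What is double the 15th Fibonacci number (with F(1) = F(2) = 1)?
The 15th Fibonacci number (with F(1) = F(2) = 1): 1, 1, 2, 3, 5, 8, 13, 21, 34, 55, 89, 144, 233, 377, 610 → 610
Compute 610 × 2 = 1220
1220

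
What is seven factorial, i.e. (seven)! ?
Convert seven (English words) → 7 (decimal)
Compute 7! = 5040
5040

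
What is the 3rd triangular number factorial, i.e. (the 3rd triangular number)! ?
Convert the 3rd triangular number (triangular index) → 3×4/2 = 6 (decimal)
Compute 6! = 720
720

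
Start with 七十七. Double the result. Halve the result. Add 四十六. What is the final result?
Convert 七十七 (Chinese numeral) → 7×10 + 7 = 77 (decimal)
Start: 77
77 × 2 = 154
154 ÷ 2 = 77
Convert 四十六 (Chinese numeral) → 4×10 + 6 = 46 (decimal)
77 + 46 = 123
123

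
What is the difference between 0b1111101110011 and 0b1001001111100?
Convert 0b1111101110011 (binary) → 4096 + 2048 + 1024 + 512 + 256 + 64 + 32 + 16 + 2 + 1 = 8051 (decimal)
Convert 0b1001001111100 (binary) → 4096 + 512 + 64 + 32 + 16 + 8 + 4 = 4732 (decimal)
Difference: |8051 - 4732| = 3319
3319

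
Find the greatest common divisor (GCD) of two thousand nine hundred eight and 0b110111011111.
Convert two thousand nine hundred eight (English words) → 2×1000 + 9×100 + 8 = 2908 (decimal)
Convert 0b110111011111 (binary) → 2048 + 1024 + 256 + 128 + 64 + 16 + 8 + 4 + 2 + 1 = 3551 (decimal)
Compute gcd(2908, 3551) = 1
1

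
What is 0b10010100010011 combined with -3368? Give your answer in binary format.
Convert 0b10010100010011 (binary) → 8192 + 1024 + 256 + 16 + 2 + 1 = 9491 (decimal)
Compute 9491 + -3368 = 6123
Convert 6123 (decimal) → 6123 = 4096 + 1024 + 512 + 256 + 128 + 64 + 32 + 8 + 2 + 1 → 0b1011111101011 (binary)
0b1011111101011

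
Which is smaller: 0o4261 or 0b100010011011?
Convert 0o4261 (octal) → 4×512 + 2×64 + 6×8 + 1 = 2225 (decimal)
Convert 0b100010011011 (binary) → 2048 + 128 + 16 + 8 + 2 + 1 = 2203 (decimal)
Compare 2225 vs 2203: smaller = 2203
2203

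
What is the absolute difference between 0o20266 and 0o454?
Convert 0o20266 (octal) → 2×4096 + 2×64 + 6×8 + 6 = 8374 (decimal)
Convert 0o454 (octal) → 4×64 + 5×8 + 4 = 300 (decimal)
Compute |8374 - 300| = 8074
8074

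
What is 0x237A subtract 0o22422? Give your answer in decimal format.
Convert 0x237A (hexadecimal) → 2×4096 + 3×256 + 7×16 + 10 = 9082 (decimal)
Convert 0o22422 (octal) → 2×4096 + 2×512 + 4×64 + 2×8 + 2 = 9490 (decimal)
Compute 9082 - 9490 = -408
-408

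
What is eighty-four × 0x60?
Convert eighty-four (English words) → 84 (decimal)
Convert 0x60 (hexadecimal) → 6×16 = 96 (decimal)
Compute 84 × 96 = 8064
8064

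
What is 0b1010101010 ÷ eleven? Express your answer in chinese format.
Convert 0b1010101010 (binary) → 512 + 128 + 32 + 8 + 2 = 682 (decimal)
Convert eleven (English words) → 11 (decimal)
Compute 682 ÷ 11 = 62
Convert 62 (decimal) → 62 = 6×10 + 2 → 六十二 (Chinese numeral)
六十二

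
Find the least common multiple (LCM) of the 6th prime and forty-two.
Convert the 6th prime (prime index) → 13 (decimal)
Convert forty-two (English words) → 42 (decimal)
Compute lcm(13, 42) = 546
546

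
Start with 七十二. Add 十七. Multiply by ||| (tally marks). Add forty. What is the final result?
Convert 七十二 (Chinese numeral) → 7×10 + 2 = 72 (decimal)
Start: 72
Convert 十七 (Chinese numeral) → 1×10 + 7 = 17 (decimal)
72 + 17 = 89
Convert ||| (tally marks) → 3 (decimal)
89 × 3 = 267
Convert forty (English words) → 40 (decimal)
267 + 40 = 307
307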